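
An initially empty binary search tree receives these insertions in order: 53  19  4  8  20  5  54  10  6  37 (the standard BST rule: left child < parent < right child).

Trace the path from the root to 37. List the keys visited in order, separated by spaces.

53 19 20 37

Insert 53: tree is empty, so 53 becomes the root.
Insert 19: 19 < 53 → go left. Place as left child of 53.
Insert 4: 4 < 53 → go left; 4 < 19 → go left. Place as left child of 19.
Insert 8: 8 < 53 → go left; 8 < 19 → go left; 8 > 4 → go right. Place as right child of 4.
Insert 20: 20 < 53 → go left; 20 > 19 → go right. Place as right child of 19.
Insert 5: 5 < 53 → go left; 5 < 19 → go left; 5 > 4 → go right; 5 < 8 → go left. Place as left child of 8.
Insert 54: 54 > 53 → go right. Place as right child of 53.
Insert 10: 10 < 53 → go left; 10 < 19 → go left; 10 > 4 → go right; 10 > 8 → go right. Place as right child of 8.
Insert 6: 6 < 53 → go left; 6 < 19 → go left; 6 > 4 → go right; 6 < 8 → go left; 6 > 5 → go right. Place as right child of 5.
Insert 37: 37 < 53 → go left; 37 > 19 → go right; 37 > 20 → go right. Place as right child of 20.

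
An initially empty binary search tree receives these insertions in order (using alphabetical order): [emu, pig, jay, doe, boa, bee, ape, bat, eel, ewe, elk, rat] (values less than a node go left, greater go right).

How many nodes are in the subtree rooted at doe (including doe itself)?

7

Insert emu: tree is empty, so emu becomes the root.
Insert pig: pig > emu → go right. Place as right child of emu.
Insert jay: jay > emu → go right; jay < pig → go left. Place as left child of pig.
Insert doe: doe < emu → go left. Place as left child of emu.
Insert boa: boa < emu → go left; boa < doe → go left. Place as left child of doe.
Insert bee: bee < emu → go left; bee < doe → go left; bee < boa → go left. Place as left child of boa.
Insert ape: ape < emu → go left; ape < doe → go left; ape < boa → go left; ape < bee → go left. Place as left child of bee.
Insert bat: bat < emu → go left; bat < doe → go left; bat < boa → go left; bat < bee → go left; bat > ape → go right. Place as right child of ape.
Insert eel: eel < emu → go left; eel > doe → go right. Place as right child of doe.
Insert ewe: ewe > emu → go right; ewe < pig → go left; ewe < jay → go left. Place as left child of jay.
Insert elk: elk < emu → go left; elk > doe → go right; elk > eel → go right. Place as right child of eel.
Insert rat: rat > emu → go right; rat > pig → go right. Place as right child of pig.

Subtree rooted at doe contains: doe, boa, bee, ape, bat, eel, elk — 7 nodes.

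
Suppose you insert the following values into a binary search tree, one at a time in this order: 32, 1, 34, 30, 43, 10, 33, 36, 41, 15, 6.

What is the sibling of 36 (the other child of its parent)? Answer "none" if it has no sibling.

Insert 32: tree is empty, so 32 becomes the root.
Insert 1: 1 < 32 → go left. Place as left child of 32.
Insert 34: 34 > 32 → go right. Place as right child of 32.
Insert 30: 30 < 32 → go left; 30 > 1 → go right. Place as right child of 1.
Insert 43: 43 > 32 → go right; 43 > 34 → go right. Place as right child of 34.
Insert 10: 10 < 32 → go left; 10 > 1 → go right; 10 < 30 → go left. Place as left child of 30.
Insert 33: 33 > 32 → go right; 33 < 34 → go left. Place as left child of 34.
Insert 36: 36 > 32 → go right; 36 > 34 → go right; 36 < 43 → go left. Place as left child of 43.
Insert 41: 41 > 32 → go right; 41 > 34 → go right; 41 < 43 → go left; 41 > 36 → go right. Place as right child of 36.
Insert 15: 15 < 32 → go left; 15 > 1 → go right; 15 < 30 → go left; 15 > 10 → go right. Place as right child of 10.
Insert 6: 6 < 32 → go left; 6 > 1 → go right; 6 < 30 → go left; 6 < 10 → go left. Place as left child of 10.

36's parent is 43, which has only one child.

none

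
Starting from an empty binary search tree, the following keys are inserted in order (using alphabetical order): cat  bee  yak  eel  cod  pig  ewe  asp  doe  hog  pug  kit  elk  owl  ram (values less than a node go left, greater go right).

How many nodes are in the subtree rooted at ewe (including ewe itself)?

cat: root
bee: left child of cat (depth 1)
yak: right child of cat (depth 1)
eel: left child of yak (depth 2)
cod: left child of eel (depth 3)
pig: right child of eel (depth 3)
ewe: left child of pig (depth 4)
asp: left child of bee (depth 2)
doe: right child of cod (depth 4)
hog: right child of ewe (depth 5)
pug: right child of pig (depth 4)
kit: right child of hog (depth 6)
elk: left child of ewe (depth 5)
owl: right child of kit (depth 7)
ram: right child of pug (depth 5)

Subtree rooted at ewe contains: ewe, elk, hog, kit, owl — 5 nodes.

5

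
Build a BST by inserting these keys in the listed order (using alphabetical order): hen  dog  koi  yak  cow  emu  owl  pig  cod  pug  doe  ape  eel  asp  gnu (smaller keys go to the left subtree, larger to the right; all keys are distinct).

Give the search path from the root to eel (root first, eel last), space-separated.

hen dog emu eel

Resulting structure (node: left, right):
  hen: L=dog, R=koi
  dog: L=cow, R=emu
  koi: L=–, R=yak
  yak: L=owl, R=–
  cow: L=cod, R=doe
  emu: L=eel, R=gnu
  owl: L=–, R=pig
  pig: L=–, R=pug
  cod: L=ape, R=–
  pug: L=–, R=–
  doe: L=–, R=–
  ape: L=–, R=asp
  eel: L=–, R=–
  asp: L=–, R=–
  gnu: L=–, R=–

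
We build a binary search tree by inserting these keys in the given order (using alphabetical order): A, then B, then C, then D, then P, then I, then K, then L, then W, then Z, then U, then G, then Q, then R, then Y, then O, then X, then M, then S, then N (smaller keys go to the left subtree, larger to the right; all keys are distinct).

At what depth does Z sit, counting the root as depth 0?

6

A: root
B: right child of A (depth 1)
C: right child of B (depth 2)
D: right child of C (depth 3)
P: right child of D (depth 4)
I: left child of P (depth 5)
K: right child of I (depth 6)
L: right child of K (depth 7)
W: right child of P (depth 5)
Z: right child of W (depth 6)
U: left child of W (depth 6)
G: left child of I (depth 6)
Q: left child of U (depth 7)
R: right child of Q (depth 8)
Y: left child of Z (depth 7)
O: right child of L (depth 8)
X: left child of Y (depth 8)
M: left child of O (depth 9)
S: right child of R (depth 9)
N: right child of M (depth 10)

Path to Z: A → B → C → D → P → W → Z, which is 6 edges.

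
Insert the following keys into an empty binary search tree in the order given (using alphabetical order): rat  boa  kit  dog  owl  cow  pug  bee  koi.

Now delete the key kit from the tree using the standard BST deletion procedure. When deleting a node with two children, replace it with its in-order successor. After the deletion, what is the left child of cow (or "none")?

rat: root
boa: left child of rat (depth 1)
kit: right child of boa (depth 2)
dog: left child of kit (depth 3)
owl: right child of kit (depth 3)
cow: left child of dog (depth 4)
pug: right child of owl (depth 4)
bee: left child of boa (depth 2)
koi: left child of owl (depth 4)

Delete kit (two children — replace with in-order successor).
After deletion, cow's left child: none.

none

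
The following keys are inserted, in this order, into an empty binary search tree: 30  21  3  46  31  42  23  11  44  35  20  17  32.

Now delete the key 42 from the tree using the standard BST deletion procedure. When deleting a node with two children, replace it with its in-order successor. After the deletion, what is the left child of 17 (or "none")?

none

Insert 30: tree is empty, so 30 becomes the root.
Insert 21: 21 < 30 → go left. Place as left child of 30.
Insert 3: 3 < 30 → go left; 3 < 21 → go left. Place as left child of 21.
Insert 46: 46 > 30 → go right. Place as right child of 30.
Insert 31: 31 > 30 → go right; 31 < 46 → go left. Place as left child of 46.
Insert 42: 42 > 30 → go right; 42 < 46 → go left; 42 > 31 → go right. Place as right child of 31.
Insert 23: 23 < 30 → go left; 23 > 21 → go right. Place as right child of 21.
Insert 11: 11 < 30 → go left; 11 < 21 → go left; 11 > 3 → go right. Place as right child of 3.
Insert 44: 44 > 30 → go right; 44 < 46 → go left; 44 > 31 → go right; 44 > 42 → go right. Place as right child of 42.
Insert 35: 35 > 30 → go right; 35 < 46 → go left; 35 > 31 → go right; 35 < 42 → go left. Place as left child of 42.
Insert 20: 20 < 30 → go left; 20 < 21 → go left; 20 > 3 → go right; 20 > 11 → go right. Place as right child of 11.
Insert 17: 17 < 30 → go left; 17 < 21 → go left; 17 > 3 → go right; 17 > 11 → go right; 17 < 20 → go left. Place as left child of 20.
Insert 32: 32 > 30 → go right; 32 < 46 → go left; 32 > 31 → go right; 32 < 42 → go left; 32 < 35 → go left. Place as left child of 35.

Delete 42 (two children — replace with in-order successor).
After deletion, 17's left child: none.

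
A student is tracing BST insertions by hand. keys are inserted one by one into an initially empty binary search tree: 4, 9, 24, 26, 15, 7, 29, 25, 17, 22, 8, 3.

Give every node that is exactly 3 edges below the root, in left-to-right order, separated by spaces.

8 15 26

4: root
9: right child of 4 (depth 1)
24: right child of 9 (depth 2)
26: right child of 24 (depth 3)
15: left child of 24 (depth 3)
7: left child of 9 (depth 2)
29: right child of 26 (depth 4)
25: left child of 26 (depth 4)
17: right child of 15 (depth 4)
22: right child of 17 (depth 5)
8: right child of 7 (depth 3)
3: left child of 4 (depth 1)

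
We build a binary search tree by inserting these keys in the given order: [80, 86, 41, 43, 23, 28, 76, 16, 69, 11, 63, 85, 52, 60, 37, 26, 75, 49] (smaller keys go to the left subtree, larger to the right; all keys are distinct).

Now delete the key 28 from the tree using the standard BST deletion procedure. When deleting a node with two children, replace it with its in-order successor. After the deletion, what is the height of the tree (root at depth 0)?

Insert 80: tree is empty, so 80 becomes the root.
Insert 86: 86 > 80 → go right. Place as right child of 80.
Insert 41: 41 < 80 → go left. Place as left child of 80.
Insert 43: 43 < 80 → go left; 43 > 41 → go right. Place as right child of 41.
Insert 23: 23 < 80 → go left; 23 < 41 → go left. Place as left child of 41.
Insert 28: 28 < 80 → go left; 28 < 41 → go left; 28 > 23 → go right. Place as right child of 23.
Insert 76: 76 < 80 → go left; 76 > 41 → go right; 76 > 43 → go right. Place as right child of 43.
Insert 16: 16 < 80 → go left; 16 < 41 → go left; 16 < 23 → go left. Place as left child of 23.
Insert 69: 69 < 80 → go left; 69 > 41 → go right; 69 > 43 → go right; 69 < 76 → go left. Place as left child of 76.
Insert 11: 11 < 80 → go left; 11 < 41 → go left; 11 < 23 → go left; 11 < 16 → go left. Place as left child of 16.
Insert 63: 63 < 80 → go left; 63 > 41 → go right; 63 > 43 → go right; 63 < 76 → go left; 63 < 69 → go left. Place as left child of 69.
Insert 85: 85 > 80 → go right; 85 < 86 → go left. Place as left child of 86.
Insert 52: 52 < 80 → go left; 52 > 41 → go right; 52 > 43 → go right; 52 < 76 → go left; 52 < 69 → go left; 52 < 63 → go left. Place as left child of 63.
Insert 60: 60 < 80 → go left; 60 > 41 → go right; 60 > 43 → go right; 60 < 76 → go left; 60 < 69 → go left; 60 < 63 → go left; 60 > 52 → go right. Place as right child of 52.
Insert 37: 37 < 80 → go left; 37 < 41 → go left; 37 > 23 → go right; 37 > 28 → go right. Place as right child of 28.
Insert 26: 26 < 80 → go left; 26 < 41 → go left; 26 > 23 → go right; 26 < 28 → go left. Place as left child of 28.
Insert 75: 75 < 80 → go left; 75 > 41 → go right; 75 > 43 → go right; 75 < 76 → go left; 75 > 69 → go right. Place as right child of 69.
Insert 49: 49 < 80 → go left; 49 > 41 → go right; 49 > 43 → go right; 49 < 76 → go left; 49 < 69 → go left; 49 < 63 → go left; 49 < 52 → go left. Place as left child of 52.

Delete 28 (two children — replace with in-order successor).
After deletion, deepest node is 60 at depth 7.

7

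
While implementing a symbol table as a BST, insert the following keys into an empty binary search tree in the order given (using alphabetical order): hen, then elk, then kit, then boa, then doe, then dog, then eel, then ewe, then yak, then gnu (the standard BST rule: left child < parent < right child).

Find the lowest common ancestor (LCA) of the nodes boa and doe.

boa

Insert hen: tree is empty, so hen becomes the root.
Insert elk: elk < hen → go left. Place as left child of hen.
Insert kit: kit > hen → go right. Place as right child of hen.
Insert boa: boa < hen → go left; boa < elk → go left. Place as left child of elk.
Insert doe: doe < hen → go left; doe < elk → go left; doe > boa → go right. Place as right child of boa.
Insert dog: dog < hen → go left; dog < elk → go left; dog > boa → go right; dog > doe → go right. Place as right child of doe.
Insert eel: eel < hen → go left; eel < elk → go left; eel > boa → go right; eel > doe → go right; eel > dog → go right. Place as right child of dog.
Insert ewe: ewe < hen → go left; ewe > elk → go right. Place as right child of elk.
Insert yak: yak > hen → go right; yak > kit → go right. Place as right child of kit.
Insert gnu: gnu < hen → go left; gnu > elk → go right; gnu > ewe → go right. Place as right child of ewe.

Path to boa: hen → elk → boa
Path to doe: hen → elk → boa → doe
boa lies on both paths and is an ancestor of the other node.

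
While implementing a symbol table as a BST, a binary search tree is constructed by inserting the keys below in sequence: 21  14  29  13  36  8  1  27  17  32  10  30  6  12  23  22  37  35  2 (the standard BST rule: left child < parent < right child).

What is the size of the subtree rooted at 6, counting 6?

2

21: root
14: left child of 21 (depth 1)
29: right child of 21 (depth 1)
13: left child of 14 (depth 2)
36: right child of 29 (depth 2)
8: left child of 13 (depth 3)
1: left child of 8 (depth 4)
27: left child of 29 (depth 2)
17: right child of 14 (depth 2)
32: left child of 36 (depth 3)
10: right child of 8 (depth 4)
30: left child of 32 (depth 4)
6: right child of 1 (depth 5)
12: right child of 10 (depth 5)
23: left child of 27 (depth 3)
22: left child of 23 (depth 4)
37: right child of 36 (depth 3)
35: right child of 32 (depth 4)
2: left child of 6 (depth 6)

Subtree rooted at 6 contains: 6, 2 — 2 nodes.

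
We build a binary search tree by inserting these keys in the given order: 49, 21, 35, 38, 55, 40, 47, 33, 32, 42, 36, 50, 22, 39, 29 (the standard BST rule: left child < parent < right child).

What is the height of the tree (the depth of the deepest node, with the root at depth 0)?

6

Insert 49: tree is empty, so 49 becomes the root.
Insert 21: 21 < 49 → go left. Place as left child of 49.
Insert 35: 35 < 49 → go left; 35 > 21 → go right. Place as right child of 21.
Insert 38: 38 < 49 → go left; 38 > 21 → go right; 38 > 35 → go right. Place as right child of 35.
Insert 55: 55 > 49 → go right. Place as right child of 49.
Insert 40: 40 < 49 → go left; 40 > 21 → go right; 40 > 35 → go right; 40 > 38 → go right. Place as right child of 38.
Insert 47: 47 < 49 → go left; 47 > 21 → go right; 47 > 35 → go right; 47 > 38 → go right; 47 > 40 → go right. Place as right child of 40.
Insert 33: 33 < 49 → go left; 33 > 21 → go right; 33 < 35 → go left. Place as left child of 35.
Insert 32: 32 < 49 → go left; 32 > 21 → go right; 32 < 35 → go left; 32 < 33 → go left. Place as left child of 33.
Insert 42: 42 < 49 → go left; 42 > 21 → go right; 42 > 35 → go right; 42 > 38 → go right; 42 > 40 → go right; 42 < 47 → go left. Place as left child of 47.
Insert 36: 36 < 49 → go left; 36 > 21 → go right; 36 > 35 → go right; 36 < 38 → go left. Place as left child of 38.
Insert 50: 50 > 49 → go right; 50 < 55 → go left. Place as left child of 55.
Insert 22: 22 < 49 → go left; 22 > 21 → go right; 22 < 35 → go left; 22 < 33 → go left; 22 < 32 → go left. Place as left child of 32.
Insert 39: 39 < 49 → go left; 39 > 21 → go right; 39 > 35 → go right; 39 > 38 → go right; 39 < 40 → go left. Place as left child of 40.
Insert 29: 29 < 49 → go left; 29 > 21 → go right; 29 < 35 → go left; 29 < 33 → go left; 29 < 32 → go left; 29 > 22 → go right. Place as right child of 22.

The deepest node is 42 at depth 6.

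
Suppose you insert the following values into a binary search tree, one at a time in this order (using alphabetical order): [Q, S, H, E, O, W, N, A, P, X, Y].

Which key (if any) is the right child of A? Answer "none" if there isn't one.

none

Q: root
S: right child of Q (depth 1)
H: left child of Q (depth 1)
E: left child of H (depth 2)
O: right child of H (depth 2)
W: right child of S (depth 2)
N: left child of O (depth 3)
A: left child of E (depth 3)
P: right child of O (depth 3)
X: right child of W (depth 3)
Y: right child of X (depth 4)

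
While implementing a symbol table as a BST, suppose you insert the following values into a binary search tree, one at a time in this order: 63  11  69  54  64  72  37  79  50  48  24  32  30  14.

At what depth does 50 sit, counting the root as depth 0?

63: root
11: left child of 63 (depth 1)
69: right child of 63 (depth 1)
54: right child of 11 (depth 2)
64: left child of 69 (depth 2)
72: right child of 69 (depth 2)
37: left child of 54 (depth 3)
79: right child of 72 (depth 3)
50: right child of 37 (depth 4)
48: left child of 50 (depth 5)
24: left child of 37 (depth 4)
32: right child of 24 (depth 5)
30: left child of 32 (depth 6)
14: left child of 24 (depth 5)

Path to 50: 63 → 11 → 54 → 37 → 50, which is 4 edges.

4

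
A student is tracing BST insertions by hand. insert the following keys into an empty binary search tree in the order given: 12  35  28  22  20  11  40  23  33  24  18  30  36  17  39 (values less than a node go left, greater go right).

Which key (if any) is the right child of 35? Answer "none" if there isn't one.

12: root
35: right child of 12 (depth 1)
28: left child of 35 (depth 2)
22: left child of 28 (depth 3)
20: left child of 22 (depth 4)
11: left child of 12 (depth 1)
40: right child of 35 (depth 2)
23: right child of 22 (depth 4)
33: right child of 28 (depth 3)
24: right child of 23 (depth 5)
18: left child of 20 (depth 5)
30: left child of 33 (depth 4)
36: left child of 40 (depth 3)
17: left child of 18 (depth 6)
39: right child of 36 (depth 4)

40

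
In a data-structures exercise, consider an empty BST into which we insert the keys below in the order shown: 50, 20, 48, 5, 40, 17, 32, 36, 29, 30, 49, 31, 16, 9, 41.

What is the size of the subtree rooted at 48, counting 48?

50: root
20: left child of 50 (depth 1)
48: right child of 20 (depth 2)
5: left child of 20 (depth 2)
40: left child of 48 (depth 3)
17: right child of 5 (depth 3)
32: left child of 40 (depth 4)
36: right child of 32 (depth 5)
29: left child of 32 (depth 5)
30: right child of 29 (depth 6)
49: right child of 48 (depth 3)
31: right child of 30 (depth 7)
16: left child of 17 (depth 4)
9: left child of 16 (depth 5)
41: right child of 40 (depth 4)

Subtree rooted at 48 contains: 48, 40, 32, 29, 30, 31, 36, 41, 49 — 9 nodes.

9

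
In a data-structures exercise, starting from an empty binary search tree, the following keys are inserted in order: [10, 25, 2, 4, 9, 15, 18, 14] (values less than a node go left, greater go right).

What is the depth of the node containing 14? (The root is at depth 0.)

3

Insert 10: tree is empty, so 10 becomes the root.
Insert 25: 25 > 10 → go right. Place as right child of 10.
Insert 2: 2 < 10 → go left. Place as left child of 10.
Insert 4: 4 < 10 → go left; 4 > 2 → go right. Place as right child of 2.
Insert 9: 9 < 10 → go left; 9 > 2 → go right; 9 > 4 → go right. Place as right child of 4.
Insert 15: 15 > 10 → go right; 15 < 25 → go left. Place as left child of 25.
Insert 18: 18 > 10 → go right; 18 < 25 → go left; 18 > 15 → go right. Place as right child of 15.
Insert 14: 14 > 10 → go right; 14 < 25 → go left; 14 < 15 → go left. Place as left child of 15.

Path to 14: 10 → 25 → 15 → 14, which is 3 edges.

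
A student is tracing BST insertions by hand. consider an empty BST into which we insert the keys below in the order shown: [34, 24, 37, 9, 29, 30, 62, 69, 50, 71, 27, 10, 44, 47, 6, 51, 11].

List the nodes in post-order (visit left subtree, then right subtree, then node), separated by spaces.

Insert 34: tree is empty, so 34 becomes the root.
Insert 24: 24 < 34 → go left. Place as left child of 34.
Insert 37: 37 > 34 → go right. Place as right child of 34.
Insert 9: 9 < 34 → go left; 9 < 24 → go left. Place as left child of 24.
Insert 29: 29 < 34 → go left; 29 > 24 → go right. Place as right child of 24.
Insert 30: 30 < 34 → go left; 30 > 24 → go right; 30 > 29 → go right. Place as right child of 29.
Insert 62: 62 > 34 → go right; 62 > 37 → go right. Place as right child of 37.
Insert 69: 69 > 34 → go right; 69 > 37 → go right; 69 > 62 → go right. Place as right child of 62.
Insert 50: 50 > 34 → go right; 50 > 37 → go right; 50 < 62 → go left. Place as left child of 62.
Insert 71: 71 > 34 → go right; 71 > 37 → go right; 71 > 62 → go right; 71 > 69 → go right. Place as right child of 69.
Insert 27: 27 < 34 → go left; 27 > 24 → go right; 27 < 29 → go left. Place as left child of 29.
Insert 10: 10 < 34 → go left; 10 < 24 → go left; 10 > 9 → go right. Place as right child of 9.
Insert 44: 44 > 34 → go right; 44 > 37 → go right; 44 < 62 → go left; 44 < 50 → go left. Place as left child of 50.
Insert 47: 47 > 34 → go right; 47 > 37 → go right; 47 < 62 → go left; 47 < 50 → go left; 47 > 44 → go right. Place as right child of 44.
Insert 6: 6 < 34 → go left; 6 < 24 → go left; 6 < 9 → go left. Place as left child of 9.
Insert 51: 51 > 34 → go right; 51 > 37 → go right; 51 < 62 → go left; 51 > 50 → go right. Place as right child of 50.
Insert 11: 11 < 34 → go left; 11 < 24 → go left; 11 > 9 → go right; 11 > 10 → go right. Place as right child of 10.

6 11 10 9 27 30 29 24 47 44 51 50 71 69 62 37 34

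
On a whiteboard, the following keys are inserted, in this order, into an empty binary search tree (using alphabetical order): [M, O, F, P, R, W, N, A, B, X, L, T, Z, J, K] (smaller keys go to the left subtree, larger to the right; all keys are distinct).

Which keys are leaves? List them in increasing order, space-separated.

Insert M: tree is empty, so M becomes the root.
Insert O: O > M → go right. Place as right child of M.
Insert F: F < M → go left. Place as left child of M.
Insert P: P > M → go right; P > O → go right. Place as right child of O.
Insert R: R > M → go right; R > O → go right; R > P → go right. Place as right child of P.
Insert W: W > M → go right; W > O → go right; W > P → go right; W > R → go right. Place as right child of R.
Insert N: N > M → go right; N < O → go left. Place as left child of O.
Insert A: A < M → go left; A < F → go left. Place as left child of F.
Insert B: B < M → go left; B < F → go left; B > A → go right. Place as right child of A.
Insert X: X > M → go right; X > O → go right; X > P → go right; X > R → go right; X > W → go right. Place as right child of W.
Insert L: L < M → go left; L > F → go right. Place as right child of F.
Insert T: T > M → go right; T > O → go right; T > P → go right; T > R → go right; T < W → go left. Place as left child of W.
Insert Z: Z > M → go right; Z > O → go right; Z > P → go right; Z > R → go right; Z > W → go right; Z > X → go right. Place as right child of X.
Insert J: J < M → go left; J > F → go right; J < L → go left. Place as left child of L.
Insert K: K < M → go left; K > F → go right; K < L → go left; K > J → go right. Place as right child of J.

B K N T Z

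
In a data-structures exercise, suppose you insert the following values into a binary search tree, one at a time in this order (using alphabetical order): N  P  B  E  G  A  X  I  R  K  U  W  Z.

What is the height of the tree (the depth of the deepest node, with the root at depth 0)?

5

Resulting structure (node: left, right):
  N: L=B, R=P
  P: L=–, R=X
  B: L=A, R=E
  E: L=–, R=G
  G: L=–, R=I
  A: L=–, R=–
  X: L=R, R=Z
  I: L=–, R=K
  R: L=–, R=U
  K: L=–, R=–
  U: L=–, R=W
  W: L=–, R=–
  Z: L=–, R=–

The deepest node is K at depth 5.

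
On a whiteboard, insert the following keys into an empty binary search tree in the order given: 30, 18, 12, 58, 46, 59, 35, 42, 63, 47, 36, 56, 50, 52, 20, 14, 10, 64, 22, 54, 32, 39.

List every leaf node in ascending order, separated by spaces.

30: root
18: left child of 30 (depth 1)
12: left child of 18 (depth 2)
58: right child of 30 (depth 1)
46: left child of 58 (depth 2)
59: right child of 58 (depth 2)
35: left child of 46 (depth 3)
42: right child of 35 (depth 4)
63: right child of 59 (depth 3)
47: right child of 46 (depth 3)
36: left child of 42 (depth 5)
56: right child of 47 (depth 4)
50: left child of 56 (depth 5)
52: right child of 50 (depth 6)
20: right child of 18 (depth 2)
14: right child of 12 (depth 3)
10: left child of 12 (depth 3)
64: right child of 63 (depth 4)
22: right child of 20 (depth 3)
54: right child of 52 (depth 7)
32: left child of 35 (depth 4)
39: right child of 36 (depth 6)

10 14 22 32 39 54 64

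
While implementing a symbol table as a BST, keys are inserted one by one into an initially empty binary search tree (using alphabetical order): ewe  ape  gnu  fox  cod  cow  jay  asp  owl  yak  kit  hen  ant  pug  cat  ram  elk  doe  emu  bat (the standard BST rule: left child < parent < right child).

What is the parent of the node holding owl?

Insert ewe: tree is empty, so ewe becomes the root.
Insert ape: ape < ewe → go left. Place as left child of ewe.
Insert gnu: gnu > ewe → go right. Place as right child of ewe.
Insert fox: fox > ewe → go right; fox < gnu → go left. Place as left child of gnu.
Insert cod: cod < ewe → go left; cod > ape → go right. Place as right child of ape.
Insert cow: cow < ewe → go left; cow > ape → go right; cow > cod → go right. Place as right child of cod.
Insert jay: jay > ewe → go right; jay > gnu → go right. Place as right child of gnu.
Insert asp: asp < ewe → go left; asp > ape → go right; asp < cod → go left. Place as left child of cod.
Insert owl: owl > ewe → go right; owl > gnu → go right; owl > jay → go right. Place as right child of jay.
Insert yak: yak > ewe → go right; yak > gnu → go right; yak > jay → go right; yak > owl → go right. Place as right child of owl.
Insert kit: kit > ewe → go right; kit > gnu → go right; kit > jay → go right; kit < owl → go left. Place as left child of owl.
Insert hen: hen > ewe → go right; hen > gnu → go right; hen < jay → go left. Place as left child of jay.
Insert ant: ant < ewe → go left; ant < ape → go left. Place as left child of ape.
Insert pug: pug > ewe → go right; pug > gnu → go right; pug > jay → go right; pug > owl → go right; pug < yak → go left. Place as left child of yak.
Insert cat: cat < ewe → go left; cat > ape → go right; cat < cod → go left; cat > asp → go right. Place as right child of asp.
Insert ram: ram > ewe → go right; ram > gnu → go right; ram > jay → go right; ram > owl → go right; ram < yak → go left; ram > pug → go right. Place as right child of pug.
Insert elk: elk < ewe → go left; elk > ape → go right; elk > cod → go right; elk > cow → go right. Place as right child of cow.
Insert doe: doe < ewe → go left; doe > ape → go right; doe > cod → go right; doe > cow → go right; doe < elk → go left. Place as left child of elk.
Insert emu: emu < ewe → go left; emu > ape → go right; emu > cod → go right; emu > cow → go right; emu > elk → go right. Place as right child of elk.
Insert bat: bat < ewe → go left; bat > ape → go right; bat < cod → go left; bat > asp → go right; bat < cat → go left. Place as left child of cat.

jay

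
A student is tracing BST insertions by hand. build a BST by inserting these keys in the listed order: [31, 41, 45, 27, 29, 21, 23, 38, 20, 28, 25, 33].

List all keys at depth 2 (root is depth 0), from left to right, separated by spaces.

Resulting structure (node: left, right):
  31: L=27, R=41
  41: L=38, R=45
  45: L=–, R=–
  27: L=21, R=29
  29: L=28, R=–
  21: L=20, R=23
  23: L=–, R=25
  38: L=33, R=–
  20: L=–, R=–
  28: L=–, R=–
  25: L=–, R=–
  33: L=–, R=–

21 29 38 45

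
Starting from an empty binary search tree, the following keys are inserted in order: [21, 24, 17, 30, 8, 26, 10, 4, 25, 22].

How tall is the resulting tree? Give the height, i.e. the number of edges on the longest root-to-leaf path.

21: root
24: right child of 21 (depth 1)
17: left child of 21 (depth 1)
30: right child of 24 (depth 2)
8: left child of 17 (depth 2)
26: left child of 30 (depth 3)
10: right child of 8 (depth 3)
4: left child of 8 (depth 3)
25: left child of 26 (depth 4)
22: left child of 24 (depth 2)

The deepest node is 25 at depth 4.

4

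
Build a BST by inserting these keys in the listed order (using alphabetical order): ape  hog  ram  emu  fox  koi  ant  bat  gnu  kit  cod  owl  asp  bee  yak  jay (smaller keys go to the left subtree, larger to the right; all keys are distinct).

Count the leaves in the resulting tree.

7

Insert ape: tree is empty, so ape becomes the root.
Insert hog: hog > ape → go right. Place as right child of ape.
Insert ram: ram > ape → go right; ram > hog → go right. Place as right child of hog.
Insert emu: emu > ape → go right; emu < hog → go left. Place as left child of hog.
Insert fox: fox > ape → go right; fox < hog → go left; fox > emu → go right. Place as right child of emu.
Insert koi: koi > ape → go right; koi > hog → go right; koi < ram → go left. Place as left child of ram.
Insert ant: ant < ape → go left. Place as left child of ape.
Insert bat: bat > ape → go right; bat < hog → go left; bat < emu → go left. Place as left child of emu.
Insert gnu: gnu > ape → go right; gnu < hog → go left; gnu > emu → go right; gnu > fox → go right. Place as right child of fox.
Insert kit: kit > ape → go right; kit > hog → go right; kit < ram → go left; kit < koi → go left. Place as left child of koi.
Insert cod: cod > ape → go right; cod < hog → go left; cod < emu → go left; cod > bat → go right. Place as right child of bat.
Insert owl: owl > ape → go right; owl > hog → go right; owl < ram → go left; owl > koi → go right. Place as right child of koi.
Insert asp: asp > ape → go right; asp < hog → go left; asp < emu → go left; asp < bat → go left. Place as left child of bat.
Insert bee: bee > ape → go right; bee < hog → go left; bee < emu → go left; bee > bat → go right; bee < cod → go left. Place as left child of cod.
Insert yak: yak > ape → go right; yak > hog → go right; yak > ram → go right. Place as right child of ram.
Insert jay: jay > ape → go right; jay > hog → go right; jay < ram → go left; jay < koi → go left; jay < kit → go left. Place as left child of kit.

Leaves: ant, asp, bee, gnu, jay, owl, yak — 7 in total.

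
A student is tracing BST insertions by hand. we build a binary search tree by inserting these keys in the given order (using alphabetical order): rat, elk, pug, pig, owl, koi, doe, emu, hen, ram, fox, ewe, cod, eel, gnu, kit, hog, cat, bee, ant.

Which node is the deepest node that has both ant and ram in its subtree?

rat: root
elk: left child of rat (depth 1)
pug: right child of elk (depth 2)
pig: left child of pug (depth 3)
owl: left child of pig (depth 4)
koi: left child of owl (depth 5)
doe: left child of elk (depth 2)
emu: left child of koi (depth 6)
hen: right child of emu (depth 7)
ram: right child of pug (depth 3)
fox: left child of hen (depth 8)
ewe: left child of fox (depth 9)
cod: left child of doe (depth 3)
eel: right child of doe (depth 3)
gnu: right child of fox (depth 9)
kit: right child of hen (depth 8)
hog: left child of kit (depth 9)
cat: left child of cod (depth 4)
bee: left child of cat (depth 5)
ant: left child of bee (depth 6)

Path to ant: rat → elk → doe → cod → cat → bee → ant
Path to ram: rat → elk → pug → ram
The paths share a prefix ending at elk, then split left and right.

elk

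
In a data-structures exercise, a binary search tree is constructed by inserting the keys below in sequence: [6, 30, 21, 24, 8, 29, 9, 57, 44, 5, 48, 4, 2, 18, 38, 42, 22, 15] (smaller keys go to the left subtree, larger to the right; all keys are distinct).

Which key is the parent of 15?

18

Insert 6: tree is empty, so 6 becomes the root.
Insert 30: 30 > 6 → go right. Place as right child of 6.
Insert 21: 21 > 6 → go right; 21 < 30 → go left. Place as left child of 30.
Insert 24: 24 > 6 → go right; 24 < 30 → go left; 24 > 21 → go right. Place as right child of 21.
Insert 8: 8 > 6 → go right; 8 < 30 → go left; 8 < 21 → go left. Place as left child of 21.
Insert 29: 29 > 6 → go right; 29 < 30 → go left; 29 > 21 → go right; 29 > 24 → go right. Place as right child of 24.
Insert 9: 9 > 6 → go right; 9 < 30 → go left; 9 < 21 → go left; 9 > 8 → go right. Place as right child of 8.
Insert 57: 57 > 6 → go right; 57 > 30 → go right. Place as right child of 30.
Insert 44: 44 > 6 → go right; 44 > 30 → go right; 44 < 57 → go left. Place as left child of 57.
Insert 5: 5 < 6 → go left. Place as left child of 6.
Insert 48: 48 > 6 → go right; 48 > 30 → go right; 48 < 57 → go left; 48 > 44 → go right. Place as right child of 44.
Insert 4: 4 < 6 → go left; 4 < 5 → go left. Place as left child of 5.
Insert 2: 2 < 6 → go left; 2 < 5 → go left; 2 < 4 → go left. Place as left child of 4.
Insert 18: 18 > 6 → go right; 18 < 30 → go left; 18 < 21 → go left; 18 > 8 → go right; 18 > 9 → go right. Place as right child of 9.
Insert 38: 38 > 6 → go right; 38 > 30 → go right; 38 < 57 → go left; 38 < 44 → go left. Place as left child of 44.
Insert 42: 42 > 6 → go right; 42 > 30 → go right; 42 < 57 → go left; 42 < 44 → go left; 42 > 38 → go right. Place as right child of 38.
Insert 22: 22 > 6 → go right; 22 < 30 → go left; 22 > 21 → go right; 22 < 24 → go left. Place as left child of 24.
Insert 15: 15 > 6 → go right; 15 < 30 → go left; 15 < 21 → go left; 15 > 8 → go right; 15 > 9 → go right; 15 < 18 → go left. Place as left child of 18.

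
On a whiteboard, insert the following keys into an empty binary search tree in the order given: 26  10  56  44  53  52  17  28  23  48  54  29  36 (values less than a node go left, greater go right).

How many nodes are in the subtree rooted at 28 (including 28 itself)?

Insert 26: tree is empty, so 26 becomes the root.
Insert 10: 10 < 26 → go left. Place as left child of 26.
Insert 56: 56 > 26 → go right. Place as right child of 26.
Insert 44: 44 > 26 → go right; 44 < 56 → go left. Place as left child of 56.
Insert 53: 53 > 26 → go right; 53 < 56 → go left; 53 > 44 → go right. Place as right child of 44.
Insert 52: 52 > 26 → go right; 52 < 56 → go left; 52 > 44 → go right; 52 < 53 → go left. Place as left child of 53.
Insert 17: 17 < 26 → go left; 17 > 10 → go right. Place as right child of 10.
Insert 28: 28 > 26 → go right; 28 < 56 → go left; 28 < 44 → go left. Place as left child of 44.
Insert 23: 23 < 26 → go left; 23 > 10 → go right; 23 > 17 → go right. Place as right child of 17.
Insert 48: 48 > 26 → go right; 48 < 56 → go left; 48 > 44 → go right; 48 < 53 → go left; 48 < 52 → go left. Place as left child of 52.
Insert 54: 54 > 26 → go right; 54 < 56 → go left; 54 > 44 → go right; 54 > 53 → go right. Place as right child of 53.
Insert 29: 29 > 26 → go right; 29 < 56 → go left; 29 < 44 → go left; 29 > 28 → go right. Place as right child of 28.
Insert 36: 36 > 26 → go right; 36 < 56 → go left; 36 < 44 → go left; 36 > 28 → go right; 36 > 29 → go right. Place as right child of 29.

Subtree rooted at 28 contains: 28, 29, 36 — 3 nodes.

3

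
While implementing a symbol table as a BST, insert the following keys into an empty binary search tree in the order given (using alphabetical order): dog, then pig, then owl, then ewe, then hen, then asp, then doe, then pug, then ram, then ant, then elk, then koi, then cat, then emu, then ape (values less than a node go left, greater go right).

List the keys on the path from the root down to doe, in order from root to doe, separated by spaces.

Insert dog: tree is empty, so dog becomes the root.
Insert pig: pig > dog → go right. Place as right child of dog.
Insert owl: owl > dog → go right; owl < pig → go left. Place as left child of pig.
Insert ewe: ewe > dog → go right; ewe < pig → go left; ewe < owl → go left. Place as left child of owl.
Insert hen: hen > dog → go right; hen < pig → go left; hen < owl → go left; hen > ewe → go right. Place as right child of ewe.
Insert asp: asp < dog → go left. Place as left child of dog.
Insert doe: doe < dog → go left; doe > asp → go right. Place as right child of asp.
Insert pug: pug > dog → go right; pug > pig → go right. Place as right child of pig.
Insert ram: ram > dog → go right; ram > pig → go right; ram > pug → go right. Place as right child of pug.
Insert ant: ant < dog → go left; ant < asp → go left. Place as left child of asp.
Insert elk: elk > dog → go right; elk < pig → go left; elk < owl → go left; elk < ewe → go left. Place as left child of ewe.
Insert koi: koi > dog → go right; koi < pig → go left; koi < owl → go left; koi > ewe → go right; koi > hen → go right. Place as right child of hen.
Insert cat: cat < dog → go left; cat > asp → go right; cat < doe → go left. Place as left child of doe.
Insert emu: emu > dog → go right; emu < pig → go left; emu < owl → go left; emu < ewe → go left; emu > elk → go right. Place as right child of elk.
Insert ape: ape < dog → go left; ape < asp → go left; ape > ant → go right. Place as right child of ant.

dog asp doe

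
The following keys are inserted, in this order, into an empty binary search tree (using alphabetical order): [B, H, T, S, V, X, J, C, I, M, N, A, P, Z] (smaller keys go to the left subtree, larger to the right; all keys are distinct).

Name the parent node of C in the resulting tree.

Insert B: tree is empty, so B becomes the root.
Insert H: H > B → go right. Place as right child of B.
Insert T: T > B → go right; T > H → go right. Place as right child of H.
Insert S: S > B → go right; S > H → go right; S < T → go left. Place as left child of T.
Insert V: V > B → go right; V > H → go right; V > T → go right. Place as right child of T.
Insert X: X > B → go right; X > H → go right; X > T → go right; X > V → go right. Place as right child of V.
Insert J: J > B → go right; J > H → go right; J < T → go left; J < S → go left. Place as left child of S.
Insert C: C > B → go right; C < H → go left. Place as left child of H.
Insert I: I > B → go right; I > H → go right; I < T → go left; I < S → go left; I < J → go left. Place as left child of J.
Insert M: M > B → go right; M > H → go right; M < T → go left; M < S → go left; M > J → go right. Place as right child of J.
Insert N: N > B → go right; N > H → go right; N < T → go left; N < S → go left; N > J → go right; N > M → go right. Place as right child of M.
Insert A: A < B → go left. Place as left child of B.
Insert P: P > B → go right; P > H → go right; P < T → go left; P < S → go left; P > J → go right; P > M → go right; P > N → go right. Place as right child of N.
Insert Z: Z > B → go right; Z > H → go right; Z > T → go right; Z > V → go right; Z > X → go right. Place as right child of X.

H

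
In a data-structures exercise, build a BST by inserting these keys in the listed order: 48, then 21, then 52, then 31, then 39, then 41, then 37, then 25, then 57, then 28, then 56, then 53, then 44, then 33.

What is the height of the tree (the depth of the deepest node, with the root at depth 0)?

48: root
21: left child of 48 (depth 1)
52: right child of 48 (depth 1)
31: right child of 21 (depth 2)
39: right child of 31 (depth 3)
41: right child of 39 (depth 4)
37: left child of 39 (depth 4)
25: left child of 31 (depth 3)
57: right child of 52 (depth 2)
28: right child of 25 (depth 4)
56: left child of 57 (depth 3)
53: left child of 56 (depth 4)
44: right child of 41 (depth 5)
33: left child of 37 (depth 5)

The deepest node is 44 at depth 5.

5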